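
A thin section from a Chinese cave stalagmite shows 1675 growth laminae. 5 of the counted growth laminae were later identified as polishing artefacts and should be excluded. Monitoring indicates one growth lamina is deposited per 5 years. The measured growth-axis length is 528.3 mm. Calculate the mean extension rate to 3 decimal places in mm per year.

0.063 mm per year

Adjusted count: 1675 − 5 = 1670 growth laminae.
1670 growth laminae at 5 years each span 1670 × 5 = 8350 years.
Extension rate ≈ 528.3 / 8350 = 0.063 mm per year.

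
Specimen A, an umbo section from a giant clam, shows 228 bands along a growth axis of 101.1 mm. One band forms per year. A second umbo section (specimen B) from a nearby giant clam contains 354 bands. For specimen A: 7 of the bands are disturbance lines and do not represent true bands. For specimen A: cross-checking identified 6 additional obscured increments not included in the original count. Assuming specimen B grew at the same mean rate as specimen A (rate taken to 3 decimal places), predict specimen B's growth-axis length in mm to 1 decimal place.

157.5 mm

Specimen A: true band count = 228 − 7 + 6 = 227.
A: 101.1 mm over 227 years gives 101.1 / 227 ≈ 0.445 mm/year.
For B, 0.445 mm/year × 354 years = 157.5 mm.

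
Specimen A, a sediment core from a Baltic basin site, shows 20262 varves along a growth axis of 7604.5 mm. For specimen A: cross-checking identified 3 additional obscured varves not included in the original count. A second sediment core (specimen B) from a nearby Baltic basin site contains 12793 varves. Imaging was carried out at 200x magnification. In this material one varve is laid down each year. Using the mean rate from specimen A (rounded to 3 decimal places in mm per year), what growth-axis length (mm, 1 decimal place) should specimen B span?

4797.4 mm

Specimen A: after corrections the count is 20262 + 3 = 20265 varves.
A: Extension rate ≈ 7604.5 / 20265 = 0.375 mm/year.
For B, 0.375 mm/year × 12793 years = 4797.4 mm.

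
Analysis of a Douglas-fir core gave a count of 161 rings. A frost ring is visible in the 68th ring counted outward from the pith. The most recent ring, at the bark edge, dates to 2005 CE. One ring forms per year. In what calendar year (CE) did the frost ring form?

161 − 68 = 93 rings lie beyond the frost ring toward the bark edge.
Counting back 93 years from 2005 CE places the frost ring in 2005 − 93 = 1912 CE.

1912 CE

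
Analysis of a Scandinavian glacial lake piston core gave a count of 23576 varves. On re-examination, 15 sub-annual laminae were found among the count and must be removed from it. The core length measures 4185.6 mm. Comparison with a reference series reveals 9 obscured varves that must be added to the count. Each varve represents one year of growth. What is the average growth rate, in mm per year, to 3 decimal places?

After corrections the count is 23576 − 15 + 9 = 23570 varves.
Extension rate ≈ 4185.6 / 23570 = 0.178 mm per year.

0.178 mm per year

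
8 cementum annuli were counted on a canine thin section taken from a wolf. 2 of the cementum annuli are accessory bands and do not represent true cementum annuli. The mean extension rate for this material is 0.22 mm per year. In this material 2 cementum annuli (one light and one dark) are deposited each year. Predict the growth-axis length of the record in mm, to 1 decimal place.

0.7 mm

True cementum annulus count = 8 − 2 = 6.
With 2 cementum annuli per year, 6 / 2 = 3 years.
3 years at 0.22 mm/year gives 0.22 × 3 = 0.7 mm.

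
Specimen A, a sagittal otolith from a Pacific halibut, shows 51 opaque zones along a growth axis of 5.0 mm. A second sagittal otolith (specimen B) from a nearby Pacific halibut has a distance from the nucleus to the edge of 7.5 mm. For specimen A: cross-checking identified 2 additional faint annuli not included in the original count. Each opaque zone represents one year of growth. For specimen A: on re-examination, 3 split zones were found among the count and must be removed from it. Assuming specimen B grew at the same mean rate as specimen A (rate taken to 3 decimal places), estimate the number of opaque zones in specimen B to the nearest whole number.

Specimen A: correcting the raw count gives 51 − 3 + 2 = 50 true opaque zones.
A: Mean rate = 5.0 mm / 50 years ≈ 0.100 mm per year.
For B, 7.5 / 0.100 = 75.00 years ≈ 75 opaque zones.

75 opaque zones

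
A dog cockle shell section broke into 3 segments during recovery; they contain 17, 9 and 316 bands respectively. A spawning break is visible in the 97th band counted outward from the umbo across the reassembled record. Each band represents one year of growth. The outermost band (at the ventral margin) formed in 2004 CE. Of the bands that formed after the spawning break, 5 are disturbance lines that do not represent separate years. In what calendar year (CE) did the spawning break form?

Total bands = 17 + 9 + 316 = 342.
Between band 97 and the ventral margin there are 342 − 97 = 245 bands.
Removing the 5 false bands leaves 245 − 5 = 240 true bands beyond the spawning break.
2004 − 240 = 1764 CE.

1764 CE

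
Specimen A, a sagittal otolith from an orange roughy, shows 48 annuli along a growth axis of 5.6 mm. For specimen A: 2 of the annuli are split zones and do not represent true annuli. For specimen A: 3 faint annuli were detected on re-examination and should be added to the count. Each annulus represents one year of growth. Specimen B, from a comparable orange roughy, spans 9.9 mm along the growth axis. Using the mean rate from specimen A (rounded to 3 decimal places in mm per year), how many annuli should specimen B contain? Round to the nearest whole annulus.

87 annuli

Specimen A: true annulus count = 48 − 2 + 3 = 49.
A: Mean rate = 5.6 mm / 49 years ≈ 0.114 mm/year.
Specimen B: 9.9 mm / 0.114 mm per year = 86.84 years ≈ 87 annuli.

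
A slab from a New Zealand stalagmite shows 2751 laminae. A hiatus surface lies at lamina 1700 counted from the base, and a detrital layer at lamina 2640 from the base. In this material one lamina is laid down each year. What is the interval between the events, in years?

940 years

Separation: 2640 − 1700 = 940 laminae.
At one lamina per year, 940 years elapsed between them.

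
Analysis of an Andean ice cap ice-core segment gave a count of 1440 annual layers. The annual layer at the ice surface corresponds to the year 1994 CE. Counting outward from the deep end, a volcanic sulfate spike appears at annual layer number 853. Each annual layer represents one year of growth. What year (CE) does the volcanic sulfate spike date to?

1440 − 853 = 587 annual layers lie beyond the volcanic sulfate spike toward the ice surface.
1994 − 587 = 1407 CE.

1407 CE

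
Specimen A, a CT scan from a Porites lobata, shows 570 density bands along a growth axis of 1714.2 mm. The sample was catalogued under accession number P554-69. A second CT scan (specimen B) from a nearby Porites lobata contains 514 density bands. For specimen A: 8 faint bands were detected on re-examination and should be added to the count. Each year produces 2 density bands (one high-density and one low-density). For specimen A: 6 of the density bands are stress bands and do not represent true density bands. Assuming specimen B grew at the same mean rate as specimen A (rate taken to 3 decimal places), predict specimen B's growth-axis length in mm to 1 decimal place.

1540.5 mm

Specimen A: true density band count = 570 − 6 + 8 = 572.
Specimen A: 572 density bands at 2 per year is 572 / 2 = 286 years.
A: 1714.2 mm over 286 years gives 1714.2 / 286 ≈ 5.994 mm/yr.
Specimen B: dividing by 2 density bands per year: 514 / 2 = 257 years. B's length ≈ 5.994 × 257 = 1540.5 mm.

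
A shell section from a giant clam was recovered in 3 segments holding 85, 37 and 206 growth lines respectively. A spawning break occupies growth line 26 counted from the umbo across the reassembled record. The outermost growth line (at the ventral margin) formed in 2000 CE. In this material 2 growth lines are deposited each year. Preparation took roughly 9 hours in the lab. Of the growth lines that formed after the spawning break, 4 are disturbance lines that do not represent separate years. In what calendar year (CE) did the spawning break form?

Total growth lines = 85 + 37 + 206 = 328.
The spawning break sits at growth line 26 from the umbo, so 328 − 26 = 302 growth lines formed after it.
302 − 4 false = 298 true growth lines after the spawning break.
Dividing by 2 growth lines per year: 298 / 2 = 149 years.
2000 − 149 = 1851 CE.

1851 CE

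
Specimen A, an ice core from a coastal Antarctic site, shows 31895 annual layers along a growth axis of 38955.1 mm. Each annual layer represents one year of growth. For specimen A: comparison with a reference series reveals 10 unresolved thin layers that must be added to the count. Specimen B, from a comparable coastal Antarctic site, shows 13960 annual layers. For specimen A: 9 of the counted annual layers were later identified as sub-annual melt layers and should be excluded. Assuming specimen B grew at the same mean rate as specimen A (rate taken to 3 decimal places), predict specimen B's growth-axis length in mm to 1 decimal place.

Specimen A: true annual layer count = 31895 − 9 + 10 = 31896.
A: Extension rate ≈ 38955.1 / 31896 = 1.221 mm/yr.
B's length ≈ 1.221 × 13960 = 17045.2 mm.

17045.2 mm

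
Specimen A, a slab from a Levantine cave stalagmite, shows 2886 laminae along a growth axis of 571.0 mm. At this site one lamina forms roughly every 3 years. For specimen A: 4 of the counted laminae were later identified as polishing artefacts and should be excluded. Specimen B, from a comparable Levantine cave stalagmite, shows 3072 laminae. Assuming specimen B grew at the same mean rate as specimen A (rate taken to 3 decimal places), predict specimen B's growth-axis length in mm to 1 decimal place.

608.3 mm

Specimen A: correcting the raw count gives 2886 − 4 = 2882 true laminae.
Specimen A: 2882 laminae at 3 years each span 2882 × 3 = 8646 years.
A: 571.0 mm over 8646 years gives 571.0 / 8646 ≈ 0.066 mm/year.
Specimen B: multiplying by 3 years per lamina: 3072 × 3 = 9216 years. B's length ≈ 0.066 × 9216 = 608.3 mm.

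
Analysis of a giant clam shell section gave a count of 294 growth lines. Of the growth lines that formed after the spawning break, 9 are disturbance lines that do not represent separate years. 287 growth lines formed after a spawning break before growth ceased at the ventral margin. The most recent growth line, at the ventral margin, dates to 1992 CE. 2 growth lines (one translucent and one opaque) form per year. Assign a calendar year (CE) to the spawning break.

1853 CE

There are 287 growth lines younger than the spawning break.
Removing the 9 false growth lines leaves 287 − 9 = 278 true growth lines beyond the spawning break.
With 2 growth lines per year, 278 / 2 = 139 years.
1992 − 139 = 1853 CE.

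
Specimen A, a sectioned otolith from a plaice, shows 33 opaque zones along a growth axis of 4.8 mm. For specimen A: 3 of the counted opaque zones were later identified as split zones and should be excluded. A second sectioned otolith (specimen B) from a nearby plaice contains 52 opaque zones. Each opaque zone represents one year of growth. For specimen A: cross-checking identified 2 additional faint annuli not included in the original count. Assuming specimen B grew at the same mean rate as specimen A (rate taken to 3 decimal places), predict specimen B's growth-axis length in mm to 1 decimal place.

Specimen A: correcting the raw count gives 33 − 3 + 2 = 32 true opaque zones.
A: 4.8 mm over 32 years gives 4.8 / 32 ≈ 0.150 mm/year.
Length of B = 0.150 × 52 = 7.8 mm.

7.8 mm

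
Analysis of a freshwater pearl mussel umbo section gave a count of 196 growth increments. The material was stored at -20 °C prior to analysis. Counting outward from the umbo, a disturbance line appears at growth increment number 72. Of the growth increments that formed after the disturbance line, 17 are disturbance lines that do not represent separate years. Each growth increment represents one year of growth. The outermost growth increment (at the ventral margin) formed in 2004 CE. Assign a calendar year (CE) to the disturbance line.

196 − 72 = 124 growth increments lie beyond the disturbance line toward the ventral margin.
124 − 17 false = 107 true growth increments after the disturbance line.
2004 − 107 = 1897 CE.

1897 CE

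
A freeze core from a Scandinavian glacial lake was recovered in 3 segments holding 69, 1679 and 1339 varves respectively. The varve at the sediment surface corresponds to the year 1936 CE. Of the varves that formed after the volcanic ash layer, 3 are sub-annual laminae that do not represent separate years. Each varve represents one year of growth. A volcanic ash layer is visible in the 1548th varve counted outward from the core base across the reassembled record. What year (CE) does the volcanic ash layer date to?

400 CE

Total varves = 69 + 1679 + 1339 = 3087.
3087 − 1548 = 1539 varves lie beyond the volcanic ash layer toward the sediment surface.
1539 − 3 false = 1536 true varves after the volcanic ash layer.
1936 − 1536 = 400 CE.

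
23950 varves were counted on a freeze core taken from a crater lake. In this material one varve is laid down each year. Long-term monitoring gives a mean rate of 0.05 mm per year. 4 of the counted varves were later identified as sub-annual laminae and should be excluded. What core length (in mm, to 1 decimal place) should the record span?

True varve count = 23950 − 4 = 23946.
23946 years at 0.05 mm/year gives 0.05 × 23946 = 1197.3 mm.

1197.3 mm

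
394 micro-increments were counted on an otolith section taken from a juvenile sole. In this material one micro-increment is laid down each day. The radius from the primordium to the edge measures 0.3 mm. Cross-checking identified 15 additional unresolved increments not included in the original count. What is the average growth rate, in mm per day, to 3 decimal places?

True micro-increment count = 394 + 15 = 409.
Mean rate = 0.3 mm / 409 days ≈ 0.001 mm per day.

0.001 mm per day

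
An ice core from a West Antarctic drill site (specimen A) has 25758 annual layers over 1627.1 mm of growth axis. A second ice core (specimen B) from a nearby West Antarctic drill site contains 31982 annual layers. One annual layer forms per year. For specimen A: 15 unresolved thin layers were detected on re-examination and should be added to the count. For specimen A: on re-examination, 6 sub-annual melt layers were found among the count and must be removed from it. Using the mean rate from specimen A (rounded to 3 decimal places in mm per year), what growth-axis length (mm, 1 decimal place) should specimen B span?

2014.9 mm

Specimen A: correcting the raw count gives 25758 − 6 + 15 = 25767 true annual layers.
A: Extension rate ≈ 1627.1 / 25767 = 0.063 mm per year.
For B, 0.063 mm/year × 31982 years = 2014.9 mm.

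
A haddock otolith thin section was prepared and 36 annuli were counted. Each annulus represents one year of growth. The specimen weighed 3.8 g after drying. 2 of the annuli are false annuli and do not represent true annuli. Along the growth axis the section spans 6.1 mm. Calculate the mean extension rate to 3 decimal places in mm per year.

0.179 mm per year

Correcting the raw count gives 36 − 2 = 34 true annuli.
6.1 mm over 34 years gives 6.1 / 34 ≈ 0.179 mm per year.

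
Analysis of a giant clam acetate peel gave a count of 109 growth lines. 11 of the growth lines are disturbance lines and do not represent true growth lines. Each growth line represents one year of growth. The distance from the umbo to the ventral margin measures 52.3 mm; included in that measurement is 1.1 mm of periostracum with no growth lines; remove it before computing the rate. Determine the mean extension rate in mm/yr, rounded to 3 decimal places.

True growth line count = 109 − 11 = 98.
The growth record spans 52.3 − 1.1 = 51.2 mm.
Extension rate ≈ 51.2 / 98 = 0.522 mm/yr.

0.522 mm/yr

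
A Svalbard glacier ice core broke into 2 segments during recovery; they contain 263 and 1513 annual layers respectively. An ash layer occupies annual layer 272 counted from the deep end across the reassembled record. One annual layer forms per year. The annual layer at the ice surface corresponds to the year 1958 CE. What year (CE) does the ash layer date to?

Total annual layers = 263 + 1513 = 1776.
Between annual layer 272 and the ice surface there are 1776 − 272 = 1504 annual layers.
1958 − 1504 = 454 CE.

454 CE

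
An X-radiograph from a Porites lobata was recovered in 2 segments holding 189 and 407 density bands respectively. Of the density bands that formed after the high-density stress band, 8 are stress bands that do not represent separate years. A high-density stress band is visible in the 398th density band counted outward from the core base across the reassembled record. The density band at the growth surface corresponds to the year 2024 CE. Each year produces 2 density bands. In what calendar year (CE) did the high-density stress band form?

1929 CE

Total density bands = 189 + 407 = 596.
The high-density stress band sits at density band 398 from the core base, so 596 − 398 = 198 density bands formed after it.
198 − 8 false = 190 true density bands after the high-density stress band.
Dividing by 2 density bands per year: 190 / 2 = 95 years.
2024 − 95 = 1929 CE.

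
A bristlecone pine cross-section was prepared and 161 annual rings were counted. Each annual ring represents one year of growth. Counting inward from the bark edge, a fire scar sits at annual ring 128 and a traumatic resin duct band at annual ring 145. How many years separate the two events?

Separation: 145 − 128 = 17 annual rings.
At one annual ring per year, 17 years elapsed between them.

17 yr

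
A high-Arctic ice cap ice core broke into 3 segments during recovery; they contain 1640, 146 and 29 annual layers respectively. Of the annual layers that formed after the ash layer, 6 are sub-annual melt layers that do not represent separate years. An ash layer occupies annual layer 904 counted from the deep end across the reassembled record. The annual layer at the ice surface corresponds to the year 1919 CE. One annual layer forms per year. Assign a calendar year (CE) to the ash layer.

Total annual layers = 1640 + 146 + 29 = 1815.
1815 − 904 = 911 annual layers lie beyond the ash layer toward the ice surface.
Removing the 6 false annual layers leaves 911 − 6 = 905 true annual layers beyond the ash layer.
1919 − 905 = 1014 CE.

1014 CE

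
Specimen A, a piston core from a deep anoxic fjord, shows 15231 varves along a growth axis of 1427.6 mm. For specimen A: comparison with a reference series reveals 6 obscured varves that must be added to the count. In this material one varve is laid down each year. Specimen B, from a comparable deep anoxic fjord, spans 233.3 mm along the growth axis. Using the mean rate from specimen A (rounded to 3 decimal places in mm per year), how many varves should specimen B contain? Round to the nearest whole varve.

Specimen A: after corrections the count is 15231 + 6 = 15237 varves.
A: Mean rate = 1427.6 mm / 15237 years ≈ 0.094 mm per year.
Specimen B: 233.3 mm / 0.094 mm per year = 2481.91 years ≈ 2482 varves.

2482 varves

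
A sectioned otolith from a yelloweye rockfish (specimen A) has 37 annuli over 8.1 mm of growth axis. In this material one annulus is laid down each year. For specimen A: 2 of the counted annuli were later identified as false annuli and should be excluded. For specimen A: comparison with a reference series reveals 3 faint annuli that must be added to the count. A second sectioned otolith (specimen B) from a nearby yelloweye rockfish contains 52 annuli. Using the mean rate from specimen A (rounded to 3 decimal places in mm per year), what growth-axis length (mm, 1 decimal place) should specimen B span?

11.1 mm

Specimen A: correcting the raw count gives 37 − 2 + 3 = 38 true annuli.
A: 8.1 mm over 38 years gives 8.1 / 38 ≈ 0.213 mm per year.
B's length ≈ 0.213 × 52 = 11.1 mm.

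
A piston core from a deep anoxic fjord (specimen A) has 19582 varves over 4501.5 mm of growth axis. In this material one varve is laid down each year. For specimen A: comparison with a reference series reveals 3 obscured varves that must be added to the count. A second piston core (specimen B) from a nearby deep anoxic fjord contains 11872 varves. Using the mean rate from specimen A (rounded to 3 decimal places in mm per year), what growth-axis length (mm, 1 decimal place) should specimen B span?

Specimen A: correcting the raw count gives 19582 + 3 = 19585 true varves.
A: Extension rate ≈ 4501.5 / 19585 = 0.230 mm/year.
Length of B = 0.230 × 11872 = 2730.6 mm.

2730.6 mm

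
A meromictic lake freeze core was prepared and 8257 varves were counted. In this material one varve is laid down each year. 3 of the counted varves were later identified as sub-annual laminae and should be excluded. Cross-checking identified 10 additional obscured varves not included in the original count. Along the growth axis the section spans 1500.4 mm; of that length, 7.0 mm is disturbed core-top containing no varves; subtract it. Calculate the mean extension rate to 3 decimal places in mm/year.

Adjusted count: 8257 − 3 + 10 = 8264 varves.
The growth record spans 1500.4 − 7.0 = 1493.4 mm.
1493.4 mm over 8264 years gives 1493.4 / 8264 ≈ 0.181 mm/year.

0.181 mm/year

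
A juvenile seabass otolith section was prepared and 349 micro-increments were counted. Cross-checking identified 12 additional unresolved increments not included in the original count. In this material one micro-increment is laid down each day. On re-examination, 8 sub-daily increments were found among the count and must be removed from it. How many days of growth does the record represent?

True micro-increment count = 349 − 8 + 12 = 353.
With a one-to-one micro-increment periodicity this is 353 days.

353 d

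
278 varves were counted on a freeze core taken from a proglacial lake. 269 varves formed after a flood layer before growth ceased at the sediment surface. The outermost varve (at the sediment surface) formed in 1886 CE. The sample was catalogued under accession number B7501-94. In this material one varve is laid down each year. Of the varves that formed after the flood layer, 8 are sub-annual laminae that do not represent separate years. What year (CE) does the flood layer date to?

1625 CE

269 varves post-date the flood layer.
Removing the 8 false varves leaves 269 − 8 = 261 true varves beyond the flood layer.
The varve at the sediment surface is 1886 CE, so the flood layer dates to 1886 − 261 = 1625 CE.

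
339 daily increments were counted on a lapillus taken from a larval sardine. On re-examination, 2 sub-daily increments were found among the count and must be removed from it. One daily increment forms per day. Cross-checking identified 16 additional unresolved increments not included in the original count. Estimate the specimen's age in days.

Adjusted count: 339 − 2 + 16 = 353 daily increments.
With a one-to-one daily increment periodicity this is 353 days.

353 days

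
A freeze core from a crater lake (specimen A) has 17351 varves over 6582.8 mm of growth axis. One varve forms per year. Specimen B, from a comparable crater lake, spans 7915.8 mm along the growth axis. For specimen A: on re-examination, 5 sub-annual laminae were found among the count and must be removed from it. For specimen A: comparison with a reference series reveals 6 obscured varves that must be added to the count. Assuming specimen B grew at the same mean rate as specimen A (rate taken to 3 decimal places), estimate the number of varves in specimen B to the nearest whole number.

Specimen A: true varve count = 17351 − 5 + 6 = 17352.
A: Extension rate ≈ 6582.8 / 17352 = 0.379 mm per year.
For B, 7915.8 / 0.379 = 20886.02 years ≈ 20886 varves.

20886 varves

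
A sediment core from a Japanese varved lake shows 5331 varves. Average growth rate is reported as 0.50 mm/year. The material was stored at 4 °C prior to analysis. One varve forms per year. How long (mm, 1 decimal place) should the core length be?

5331 years of growth are recorded.
Predicted length = 0.50 mm/year × 5331 years = 2665.5 mm.

2665.5 mm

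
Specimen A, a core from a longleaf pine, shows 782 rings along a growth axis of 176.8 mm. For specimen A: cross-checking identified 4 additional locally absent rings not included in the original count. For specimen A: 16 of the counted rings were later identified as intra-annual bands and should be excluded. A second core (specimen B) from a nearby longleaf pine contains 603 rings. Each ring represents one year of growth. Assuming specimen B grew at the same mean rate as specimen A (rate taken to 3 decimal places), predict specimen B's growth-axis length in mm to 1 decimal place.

Specimen A: after corrections the count is 782 − 16 + 4 = 770 rings.
A: 176.8 mm over 770 years gives 176.8 / 770 ≈ 0.230 mm/yr.
B's length ≈ 0.230 × 603 = 138.7 mm.

138.7 mm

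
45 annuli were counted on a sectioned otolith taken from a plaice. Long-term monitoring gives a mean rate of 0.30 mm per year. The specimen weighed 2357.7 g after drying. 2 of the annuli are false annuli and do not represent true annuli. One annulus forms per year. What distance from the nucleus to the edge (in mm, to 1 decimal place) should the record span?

After corrections the count is 45 − 2 = 43 annuli.
Length ≈ 0.30 × 43 = 12.9 mm.

12.9 mm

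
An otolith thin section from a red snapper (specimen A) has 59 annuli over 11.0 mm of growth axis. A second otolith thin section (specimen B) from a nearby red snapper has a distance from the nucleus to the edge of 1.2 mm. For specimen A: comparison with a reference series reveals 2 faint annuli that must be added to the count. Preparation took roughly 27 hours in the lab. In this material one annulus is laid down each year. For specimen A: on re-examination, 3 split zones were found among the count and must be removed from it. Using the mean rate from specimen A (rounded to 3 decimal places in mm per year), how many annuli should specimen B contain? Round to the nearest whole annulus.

Specimen A: correcting the raw count gives 59 − 3 + 2 = 58 true annuli.
A: 11.0 mm over 58 years gives 11.0 / 58 ≈ 0.190 mm/yr.
For B, 1.2 / 0.190 = 6.32 years ≈ 6 annuli.

6 annuli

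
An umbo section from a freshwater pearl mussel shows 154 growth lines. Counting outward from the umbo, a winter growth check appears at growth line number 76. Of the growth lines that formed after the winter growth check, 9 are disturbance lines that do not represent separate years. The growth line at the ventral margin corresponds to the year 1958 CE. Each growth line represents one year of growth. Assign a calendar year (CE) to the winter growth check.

1889 CE

154 − 76 = 78 growth lines lie beyond the winter growth check toward the ventral margin.
78 − 9 false = 69 true growth lines after the winter growth check.
The growth line at the ventral margin is 1958 CE, so the winter growth check dates to 1958 − 69 = 1889 CE.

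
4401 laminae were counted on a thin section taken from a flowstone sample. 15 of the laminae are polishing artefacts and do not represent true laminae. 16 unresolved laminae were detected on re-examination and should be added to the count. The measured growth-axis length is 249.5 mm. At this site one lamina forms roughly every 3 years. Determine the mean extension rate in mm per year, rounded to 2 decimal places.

0.02 mm per year

Correcting the raw count gives 4401 − 15 + 16 = 4402 true laminae.
At 3 years per lamina, 4402 × 3 = 13206 years.
Mean rate = 249.5 mm / 13206 years ≈ 0.02 mm per year.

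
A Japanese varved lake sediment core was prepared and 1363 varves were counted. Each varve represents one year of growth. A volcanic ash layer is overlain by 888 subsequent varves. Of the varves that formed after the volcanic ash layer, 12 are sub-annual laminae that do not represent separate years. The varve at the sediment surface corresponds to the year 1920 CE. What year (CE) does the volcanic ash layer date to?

There are 888 varves younger than the volcanic ash layer.
888 − 12 false = 876 true varves after the volcanic ash layer.
1920 − 876 = 1044 CE.

1044 CE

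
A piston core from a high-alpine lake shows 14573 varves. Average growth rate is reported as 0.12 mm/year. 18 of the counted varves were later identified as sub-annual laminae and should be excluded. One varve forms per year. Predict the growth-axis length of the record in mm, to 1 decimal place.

True varve count = 14573 − 18 = 14555.
Predicted length = 0.12 mm/year × 14555 years = 1746.6 mm.

1746.6 mm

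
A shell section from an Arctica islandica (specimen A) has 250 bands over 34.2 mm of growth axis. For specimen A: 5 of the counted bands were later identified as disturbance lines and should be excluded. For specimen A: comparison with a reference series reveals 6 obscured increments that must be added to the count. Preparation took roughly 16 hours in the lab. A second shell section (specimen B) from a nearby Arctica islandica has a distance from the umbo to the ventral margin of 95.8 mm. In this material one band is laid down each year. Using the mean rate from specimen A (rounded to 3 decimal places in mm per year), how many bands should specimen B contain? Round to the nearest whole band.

Specimen A: true band count = 250 − 5 + 6 = 251.
A: Extension rate ≈ 34.2 / 251 = 0.136 mm/year.
Specimen B: 95.8 mm / 0.136 mm per year = 704.41 years ≈ 704 bands.

704 bands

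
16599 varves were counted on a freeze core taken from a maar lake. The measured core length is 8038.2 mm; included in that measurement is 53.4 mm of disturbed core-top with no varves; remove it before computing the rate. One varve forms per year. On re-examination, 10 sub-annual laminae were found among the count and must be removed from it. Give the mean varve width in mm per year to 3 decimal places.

0.481 mm per year

Adjusted count: 16599 − 10 = 16589 varves.
The growth record spans 8038.2 − 53.4 = 7984.8 mm.
7984.8 mm over 16589 years gives 7984.8 / 16589 ≈ 0.481 mm per year.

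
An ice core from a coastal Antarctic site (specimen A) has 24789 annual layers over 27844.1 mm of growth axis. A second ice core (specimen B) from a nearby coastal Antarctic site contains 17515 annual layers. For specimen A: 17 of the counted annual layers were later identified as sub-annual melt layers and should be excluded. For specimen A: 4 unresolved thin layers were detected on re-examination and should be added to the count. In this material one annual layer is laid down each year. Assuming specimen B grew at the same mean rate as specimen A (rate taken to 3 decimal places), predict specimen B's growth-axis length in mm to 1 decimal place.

Specimen A: correcting the raw count gives 24789 − 17 + 4 = 24776 true annual layers.
A: Mean rate = 27844.1 mm / 24776 years ≈ 1.124 mm per year.
Length of B = 1.124 × 17515 = 19686.9 mm.

19686.9 mm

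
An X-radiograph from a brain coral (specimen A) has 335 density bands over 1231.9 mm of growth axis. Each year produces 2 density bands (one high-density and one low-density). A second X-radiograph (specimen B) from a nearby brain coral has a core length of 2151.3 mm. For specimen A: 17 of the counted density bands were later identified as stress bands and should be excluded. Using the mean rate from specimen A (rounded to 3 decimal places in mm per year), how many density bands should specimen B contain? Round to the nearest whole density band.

555 density bands

Specimen A: true density band count = 335 − 17 = 318.
Specimen A: with 2 density bands per year, 318 / 2 = 159 years.
A: Mean rate = 1231.9 mm / 159 years ≈ 7.748 mm per year.
Specimen B: 2151.3 mm / 7.748 mm per year = 277.66 years; at 2 density bands per year that is 277.66 × 2 ≈ 555 density bands.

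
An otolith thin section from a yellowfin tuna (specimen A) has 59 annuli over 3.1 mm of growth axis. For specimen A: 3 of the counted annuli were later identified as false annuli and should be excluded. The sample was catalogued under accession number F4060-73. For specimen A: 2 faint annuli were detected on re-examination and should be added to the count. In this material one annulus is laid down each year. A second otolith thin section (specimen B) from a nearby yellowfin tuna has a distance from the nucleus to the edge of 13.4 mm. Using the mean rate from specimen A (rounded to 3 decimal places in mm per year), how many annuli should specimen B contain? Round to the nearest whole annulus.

Specimen A: correcting the raw count gives 59 − 3 + 2 = 58 true annuli.
A: Mean rate = 3.1 mm / 58 years ≈ 0.053 mm per year.
For B, 13.4 / 0.053 = 252.83 years ≈ 253 annuli.

253 annuli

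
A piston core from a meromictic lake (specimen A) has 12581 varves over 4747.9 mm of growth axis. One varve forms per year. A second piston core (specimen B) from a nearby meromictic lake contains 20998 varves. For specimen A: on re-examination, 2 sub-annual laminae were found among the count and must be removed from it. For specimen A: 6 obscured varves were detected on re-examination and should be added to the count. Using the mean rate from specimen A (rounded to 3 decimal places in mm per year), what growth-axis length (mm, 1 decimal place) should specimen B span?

7916.2 mm

Specimen A: correcting the raw count gives 12581 − 2 + 6 = 12585 true varves.
A: Extension rate ≈ 4747.9 / 12585 = 0.377 mm/yr.
B's length ≈ 0.377 × 20998 = 7916.2 mm.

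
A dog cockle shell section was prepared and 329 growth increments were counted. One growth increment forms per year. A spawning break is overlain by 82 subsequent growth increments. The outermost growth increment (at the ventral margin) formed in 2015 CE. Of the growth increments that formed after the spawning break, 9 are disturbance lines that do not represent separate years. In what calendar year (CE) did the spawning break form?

There are 82 growth increments younger than the spawning break.
Removing the 9 false growth increments leaves 82 − 9 = 73 true growth increments beyond the spawning break.
2015 − 73 = 1942 CE.

1942 CE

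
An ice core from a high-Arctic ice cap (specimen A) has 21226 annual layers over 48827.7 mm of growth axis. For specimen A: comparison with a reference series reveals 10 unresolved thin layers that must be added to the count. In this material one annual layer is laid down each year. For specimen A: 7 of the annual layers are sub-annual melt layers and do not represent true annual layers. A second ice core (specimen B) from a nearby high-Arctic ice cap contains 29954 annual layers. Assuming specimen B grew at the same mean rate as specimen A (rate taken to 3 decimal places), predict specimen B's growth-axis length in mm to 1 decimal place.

68894.2 mm

Specimen A: adjusted count: 21226 − 7 + 10 = 21229 annual layers.
A: Mean rate = 48827.7 mm / 21229 years ≈ 2.300 mm/year.
B's length ≈ 2.300 × 29954 = 68894.2 mm.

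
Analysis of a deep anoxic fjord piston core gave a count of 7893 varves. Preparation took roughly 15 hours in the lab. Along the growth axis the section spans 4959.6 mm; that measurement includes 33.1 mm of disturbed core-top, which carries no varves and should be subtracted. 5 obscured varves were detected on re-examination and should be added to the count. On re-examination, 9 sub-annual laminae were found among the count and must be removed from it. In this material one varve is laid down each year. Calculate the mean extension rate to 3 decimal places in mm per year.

True varve count = 7893 − 9 + 5 = 7889.
Removing the 33.1 mm offcut leaves 4959.6 − 33.1 = 4926.5 mm.
4926.5 mm over 7889 years gives 4926.5 / 7889 ≈ 0.624 mm per year.

0.624 mm per year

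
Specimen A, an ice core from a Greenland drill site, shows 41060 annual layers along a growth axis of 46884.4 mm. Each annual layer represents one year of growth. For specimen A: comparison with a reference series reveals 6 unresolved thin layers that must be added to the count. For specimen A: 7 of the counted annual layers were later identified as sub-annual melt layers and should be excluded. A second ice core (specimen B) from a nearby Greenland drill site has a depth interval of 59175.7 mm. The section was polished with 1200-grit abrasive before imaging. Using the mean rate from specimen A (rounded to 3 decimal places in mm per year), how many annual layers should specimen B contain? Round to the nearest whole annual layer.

51818 annual layers

Specimen A: true annual layer count = 41060 − 7 + 6 = 41059.
A: Extension rate ≈ 46884.4 / 41059 = 1.142 mm per year.
For B, 59175.7 / 1.142 = 51817.60 years ≈ 51818 annual layers.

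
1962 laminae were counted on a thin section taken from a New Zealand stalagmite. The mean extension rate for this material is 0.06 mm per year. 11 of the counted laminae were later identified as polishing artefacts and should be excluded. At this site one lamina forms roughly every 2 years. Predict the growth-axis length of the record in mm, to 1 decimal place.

True lamina count = 1962 − 11 = 1951.
At 2 years per lamina, 1951 × 2 = 3902 years.
3902 years at 0.06 mm/year gives 0.06 × 3902 = 234.1 mm.

234.1 mm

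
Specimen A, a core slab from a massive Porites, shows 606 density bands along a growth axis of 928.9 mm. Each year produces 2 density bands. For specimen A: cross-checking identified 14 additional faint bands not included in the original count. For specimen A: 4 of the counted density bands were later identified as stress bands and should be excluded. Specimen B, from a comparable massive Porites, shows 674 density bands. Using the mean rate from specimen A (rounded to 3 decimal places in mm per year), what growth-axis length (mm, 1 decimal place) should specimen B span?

1016.4 mm

Specimen A: true density band count = 606 − 4 + 14 = 616.
Specimen A: 616 density bands at 2 per year is 616 / 2 = 308 years.
A: 928.9 mm over 308 years gives 928.9 / 308 ≈ 3.016 mm/yr.
Specimen B: 674 density bands at 2 per year is 674 / 2 = 337 years. Length of B = 3.016 × 337 = 1016.4 mm.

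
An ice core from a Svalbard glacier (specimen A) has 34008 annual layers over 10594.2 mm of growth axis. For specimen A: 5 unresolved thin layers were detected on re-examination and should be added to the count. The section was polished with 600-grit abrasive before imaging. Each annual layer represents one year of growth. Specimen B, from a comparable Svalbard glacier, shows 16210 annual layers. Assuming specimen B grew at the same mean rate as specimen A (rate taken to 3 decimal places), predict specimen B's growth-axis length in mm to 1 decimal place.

Specimen A: after corrections the count is 34008 + 5 = 34013 annual layers.
A: 10594.2 mm over 34013 years gives 10594.2 / 34013 ≈ 0.311 mm/year.
For B, 0.311 mm/year × 16210 years = 5041.3 mm.

5041.3 mm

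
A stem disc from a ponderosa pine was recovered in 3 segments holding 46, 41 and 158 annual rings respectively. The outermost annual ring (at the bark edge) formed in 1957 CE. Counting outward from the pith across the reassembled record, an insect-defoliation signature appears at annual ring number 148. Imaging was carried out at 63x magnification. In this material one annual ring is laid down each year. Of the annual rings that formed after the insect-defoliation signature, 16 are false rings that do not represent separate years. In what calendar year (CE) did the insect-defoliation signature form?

Total annual rings = 46 + 41 + 158 = 245.
245 − 148 = 97 annual rings lie beyond the insect-defoliation signature toward the bark edge.
Excluding 16 false annual rings: 97 − 16 = 81.
1957 − 81 = 1876 CE.

1876 CE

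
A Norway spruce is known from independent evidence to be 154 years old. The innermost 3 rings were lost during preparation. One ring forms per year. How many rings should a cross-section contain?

151 rings

Expected rings over 154 years: 154.
Less the 3 uncaptured rings: 154 − 3 = 151.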